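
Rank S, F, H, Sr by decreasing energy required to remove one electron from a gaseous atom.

H is in period 1, group 1; F is in period 2, group 17; S is in period 3, group 16; Sr is in period 5, group 2.
First ionization energy rises across a period (greater Z_eff holds electrons more tightly) and falls down a group (valence electrons are farther from the nucleus).
Neither a single period nor a single group — weigh both effects.
S > Sr: both effects reinforce here, so S is clearly the higher of the two.
H > S: period and group pull opposite ways; the down-group shift dominates (1312 vs 1000 kJ/mol).
F > H: period and group pull opposite ways; the across-period shift dominates (1681 vs 1312 kJ/mol).
Tabulated first ionization energy (kJ/mol): H 1312, F 1681, S 1000, Sr 550.
So from highest to lowest: F > H > S > Sr.

F, H, S, Sr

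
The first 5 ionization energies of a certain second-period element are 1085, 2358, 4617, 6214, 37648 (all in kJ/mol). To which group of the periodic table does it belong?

Look for the largest jump between consecutive ionization energies: IE5/IE4 ≈ 6.1, far larger than any earlier ratio.
That jump marks the point where a core electron is being removed. So the atom has 4 valence electrons.
A main-group element with 4 valence electrons is in group 14.

Group 14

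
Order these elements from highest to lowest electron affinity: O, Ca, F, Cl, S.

Adding an electron releases more energy for atoms nearer the top right (short of the noble gases).
Neither a single period nor a single group — weigh both effects.
O > Ca: both effects reinforce here, so O is clearly the higher of the two.
S > O: this pair runs against the simple trend — see the exception note.
F > S: both effects reinforce here, so F is clearly the higher of the two.
Cl > F: this pair runs against the simple trend — see the exception note.
Note the exception: S has a higher electron affinity than O, contrary to the simple trend — the compact 2p subshell of O repels the added electron more than S's larger 3p does.
Note the exception: Cl has a higher electron affinity than F, contrary to the simple trend — F's small 2p subshell makes the incoming electron feel strong e⁻–e⁻ repulsion, so Cl actually releases more energy on gaining an electron.
Approximate values (kJ/mol): O 141, F 328, S 200, Cl 349, Ca 2.
So from highest to lowest: Cl > F > S > O > Ca.

Cl, F, S, O, Ca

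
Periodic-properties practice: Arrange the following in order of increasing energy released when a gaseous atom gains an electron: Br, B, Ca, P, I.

Ca < B < P < I < Br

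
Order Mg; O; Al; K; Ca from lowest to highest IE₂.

Ca < Mg < Al < K < O

The second ionization energy removes an electron from the +1 ion. For each element: Mg⁺ still has 1 valence electron; O⁺ still has 5 valence electrons; Al⁺ still has 2 valence electrons; K⁺ is the bare [Ar] core; Ca⁺ still has 1 valence electron.
Usually core removal costs more than valence removal, but here the competition is close: a tightly held n=2 valence electron can cost more to remove than an n=3 core electron, so the actual values have to decide it.
Valence configurations: Mg⁺ [Ne]3s¹, O⁺ [He]2s²2p³, Al⁺ [Ne]3s², Ca⁺ [Ar]4s¹.
The numbers (kJ/mol): Mg 1451, O 3388, Al 1817, K 3052, Ca 1145.
Hence IE_2: Ca < Mg < Al < K < O.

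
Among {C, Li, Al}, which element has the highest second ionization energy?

The second ionization energy removes an electron from the +1 ion. For each element: C⁺ still has 3 valence electrons; Li⁺ is the bare [He] core; Al⁺ still has 2 valence electrons.
Core electrons are held far more tightly than valence electrons, so Li tops the IE_2 order.
Valence configurations: C⁺ [He]2s²2p¹, Al⁺ [Ne]3s².
Approximate IE_2 values (kJ/mol): C 2353, Li 7298, Al 1817.
Overall IE_2 order: Al < C < Li.

Li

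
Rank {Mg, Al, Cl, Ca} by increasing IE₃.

IE_3 is the cost of taking one more electron from the +2 cation: Mg²⁺ is the bare [Ne] core; Al²⁺ still has 1 valence electron; Cl²⁺ still has 5 valence electrons; Ca²⁺ is the bare [Ar] core.
Core electrons are held far more tightly than valence electrons, so Ca and Mg top the IE_3 order.
Valence configurations: Al²⁺ [Ne]3s¹, Cl²⁺ [Ne]3s²3p³.
Approximate IE_3 values (kJ/mol): Mg 7733, Al 2745, Cl 3822, Ca 4912.
Overall IE_3 order: Al < Cl < Ca < Mg.

Al, Cl, Ca, Mg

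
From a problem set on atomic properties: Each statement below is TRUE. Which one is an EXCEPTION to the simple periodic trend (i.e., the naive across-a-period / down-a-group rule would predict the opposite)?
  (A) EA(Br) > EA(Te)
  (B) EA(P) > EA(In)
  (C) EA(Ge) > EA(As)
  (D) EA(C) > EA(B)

The general trend: electron affinity increases across a period and decreases down a group.
(A) Br (period 4, group 17) vs Te (period 5, group 16): the stated order agrees with the simple trend.
(B) P (period 3, group 15) vs In (period 5, group 13): the stated order agrees with the simple trend.
(C) Ge (period 4, group 14) vs As (period 4, group 15): the stated order contradicts the simple trend.
(D) C (period 2, group 14) vs B (period 2, group 13): the stated order agrees with the simple trend.
The exception is (C): adding an electron to As's half-filled 4p³ is unfavourable, so Ge (4p²) has the more exothermic EA.

(C)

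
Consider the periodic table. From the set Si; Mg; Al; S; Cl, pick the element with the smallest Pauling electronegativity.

EN rises left→right (higher Z_eff, smaller atoms) and falls top→bottom (larger, more shielded atoms).
All lie in period 3, so electronegativity increases left to right.
The smallest Pauling electronegativity among these belongs to Mg.

Mg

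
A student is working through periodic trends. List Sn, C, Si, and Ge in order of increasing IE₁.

IE₁ increases left→right with effective nuclear charge and decreases top→bottom as the valence shell moves farther out.
All are in group 14, so first ionization energy increases up the group.
So from lowest to highest: Sn < Ge < Si < C.

Sn < Ge < Si < C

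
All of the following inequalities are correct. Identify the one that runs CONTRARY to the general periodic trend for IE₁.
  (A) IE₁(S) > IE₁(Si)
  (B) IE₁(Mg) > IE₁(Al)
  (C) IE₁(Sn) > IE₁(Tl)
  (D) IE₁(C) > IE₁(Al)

The general trend: IE₁ increases across a period and decreases down a group.
(A) S (period 3, group 16) vs Si (period 3, group 14): the stated order agrees with the simple trend.
(B) Mg (period 3, group 2) vs Al (period 3, group 13): the stated order contradicts the simple trend.
(C) Sn (period 5, group 14) vs Tl (period 6, group 13): the stated order agrees with the simple trend.
(D) C (period 2, group 14) vs Al (period 3, group 13): the stated order agrees with the simple trend.
The exception is (B): Al's single 3p electron is easier to remove than one from Mg's filled 3s².

(B)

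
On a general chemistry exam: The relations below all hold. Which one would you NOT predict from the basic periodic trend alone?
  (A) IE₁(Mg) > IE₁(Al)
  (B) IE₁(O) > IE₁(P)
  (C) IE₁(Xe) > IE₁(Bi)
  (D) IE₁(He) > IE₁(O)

The general trend: first ionisation energy increases across a period and decreases down a group.
(A) Mg (period 3, group 2) vs Al (period 3, group 13): the stated order contradicts the simple trend.
(B) O (period 2, group 16) vs P (period 3, group 15): the stated order agrees with the simple trend.
(C) Xe (period 5, group 18) vs Bi (period 6, group 15): the stated order agrees with the simple trend.
(D) He (period 1, group 18) vs O (period 2, group 16): the stated order agrees with the simple trend.
The exception is (A): Al's single 3p electron is easier to remove than one from Mg's filled 3s².

(A)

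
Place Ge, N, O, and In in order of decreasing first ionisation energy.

N, O, Ge, In

N is in period 2, group 15; O is in period 2, group 16; Ge is in period 4, group 14; In is in period 5, group 13.
Across a period the outer electron is held more tightly (higher IE₁); down a group it sits in a higher shell, more shielded, and comes off more easily.
Here both period and group differ, so the two effects have to be weighed against each other.
Ge > In: both effects reinforce here, so Ge is clearly the higher of the two.
O > Ge: relative to Ge, both the across-period and down-group shifts push O's first ionization energy up.
N > O: this pair runs against the simple trend — see the exception note.
Note the exception: N has a higher first ionization energy than O, contrary to the simple trend — pairing an electron in O's 2p⁴ costs repulsion energy, so O ionizes more easily than half-filled N (2p³).
Approximate values (kJ/mol): N 1402, O 1314, Ge 762, In 558.
So from highest to lowest: N > O > Ge > In.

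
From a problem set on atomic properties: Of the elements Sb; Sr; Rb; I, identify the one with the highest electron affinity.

Electron affinity generally becomes more exothermic across a period toward the halogens and less exothermic down a group.
All lie in period 5; the across-period trend (electron affinity increases left to right) applies, with the exception below.
Note the exception: Rb has a higher electron affinity than Sr, contrary to the simple trend — adding an electron to Sr (ns²) has to open a new, higher-energy np subshell, which is unfavourable.
Tabulated electron affinity (kJ/mol): Rb 47, Sr 5, Sb 103, I 295.
The highest electron affinity among these belongs to I.

I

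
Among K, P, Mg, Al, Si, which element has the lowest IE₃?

Al

IE_3 is the cost of taking one more electron from the +2 cation: K²⁺ is already 1 electron into the core; P²⁺ still has 3 valence electrons; Mg²⁺ is the bare [Ne] core; Al²⁺ still has 1 valence electron; Si²⁺ still has 2 valence electrons.
Core electrons are held far more tightly than valence electrons, so K and Mg top the IE_3 order.
Valence configurations: P²⁺ [Ne]3s²3p¹, Al²⁺ [Ne]3s¹, Si²⁺ [Ne]3s².
P²⁺ loses a lone 3p electron whereas Si²⁺ must break into a filled 3s² pair, so IE_3(Si) > IE_3(P) even though P has the higher nuclear charge.
Tabulated IE_3 (kJ/mol): K 4420, P 2914, Mg 7733, Al 2745, Si 3232.
So the third ionization energies run Al < P < Si < K < Mg.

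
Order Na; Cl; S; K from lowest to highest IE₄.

After 3 electrons have been removed, what remains? Na³⁺ is already 2 electrons into the core; Cl³⁺ still has 4 valence electrons; S³⁺ still has 3 valence electrons; K³⁺ is already 2 electrons into the core.
Breaking into a closed-shell core is much more expensive than removing a leftover valence electron — K and Na have the largest IE_4 here.
Valence configurations: Cl³⁺ [Ne]3s²3p², S³⁺ [Ne]3s²3p¹.
Approximate IE_4 values (kJ/mol): Na 9543, Cl 5159, S 4556, K 5877.
So the fourth ionization energies run S < Cl < K < Na.

S < Cl < K < Na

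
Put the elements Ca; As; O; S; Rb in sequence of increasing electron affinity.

Ca < Rb < As < O < S

O is in period 2, group 16; S is in period 3, group 16; Ca is in period 4, group 2; As is in period 4, group 15; Rb is in period 5, group 1.
Adding an electron releases more energy for atoms nearer the top right (short of the noble gases).
Here both period and group differ, so the two effects have to be weighed against each other.
Rb > Ca: this pair runs against the simple trend — see the exception note.
As > Rb: both effects reinforce here, so As is clearly the higher of the two.
O > As: relative to As, both the across-period and down-group shifts push O's electron affinity up.
S > O: this pair runs against the simple trend — see the exception note.
Note the exception: Rb has a higher electron affinity than Ca, contrary to the simple trend — adding an electron to Ca (ns²) has to open a new, higher-energy np subshell, which is unfavourable.
Note the exception: S has a higher electron affinity than O, contrary to the simple trend — the compact 2p subshell of O repels the added electron more than S's larger 3p does.
For reference (kJ/mol): O 141, S 200, Ca 2, As 78, Rb 47.
So from lowest to highest: Ca < Rb < As < O < S.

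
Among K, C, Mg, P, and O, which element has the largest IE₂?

After 1 electron has been removed, what remains? K⁺ is the bare [Ar] core; C⁺ still has 3 valence electrons; Mg⁺ still has 1 valence electron; P⁺ still has 4 valence electrons; O⁺ still has 5 valence electrons.
Usually core removal costs more than valence removal, but here the competition is close: a tightly held n=2 valence electron can cost more to remove than an n=3 core electron, so the actual values have to decide it.
Valence configurations: C⁺ [He]2s²2p¹, Mg⁺ [Ne]3s¹, P⁺ [Ne]3s²3p², O⁺ [He]2s²2p³.
Tabulated IE_2 (kJ/mol): K 3052, C 2353, Mg 1451, P 1907, O 3388.
Overall IE_2 order: Mg < P < C < K < O.

O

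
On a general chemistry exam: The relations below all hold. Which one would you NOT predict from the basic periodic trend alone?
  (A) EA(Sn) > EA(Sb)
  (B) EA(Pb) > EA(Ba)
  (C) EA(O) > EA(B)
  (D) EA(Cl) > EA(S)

The general trend: electron affinity increases across a period and decreases down a group.
(A) Sn (period 5, group 14) vs Sb (period 5, group 15): the stated order contradicts the simple trend.
(B) Pb (period 6, group 14) vs Ba (period 6, group 2): the stated order agrees with the simple trend.
(C) O (period 2, group 16) vs B (period 2, group 13): the stated order agrees with the simple trend.
(D) Cl (period 3, group 17) vs S (period 3, group 16): the stated order agrees with the simple trend.
The exception is (A): adding an electron to Sb's half-filled 5p³ is unfavourable, so Sn has the more exothermic EA.

(A)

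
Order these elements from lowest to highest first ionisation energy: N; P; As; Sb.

N is in period 2, group 15; P is in period 3, group 15; As is in period 4, group 15; Sb is in period 5, group 15.
First ionization energy rises across a period (greater Z_eff holds electrons more tightly) and falls down a group (valence electrons are farther from the nucleus).
All are in group 15, so first ionization energy increases up the group.
So from lowest to highest: Sb < As < P < N.

Sb < As < P < N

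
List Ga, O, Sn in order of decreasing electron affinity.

Electron affinity generally becomes more exothermic across a period toward the halogens and less exothermic down a group.
Here both period and group differ, so the two effects have to be weighed against each other.
Sn > Ga: period and group pull opposite ways; the across-period shift dominates (107 vs 29 kJ/mol).
O > Sn: relative to Sn, both the across-period and down-group shifts push O's electron affinity up.
Tabulated electron affinity (kJ/mol): O 141, Ga 29, Sn 107.
So from highest to lowest: O > Sn > Ga.

O > Sn > Ga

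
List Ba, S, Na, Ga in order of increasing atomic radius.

S < Ga < Na < Ba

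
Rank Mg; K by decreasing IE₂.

After 1 electron has been removed, what remains? Mg⁺ still has 1 valence electron; K⁺ is the bare [Ar] core.
Core electrons are held far more tightly than valence electrons, so K tops the IE_2 order.
The numbers (kJ/mol): Mg 1451, K 3052.
So the second ionization energies run Mg < K.

K > Mg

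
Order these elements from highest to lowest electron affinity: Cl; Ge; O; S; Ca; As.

Cl, S, O, Ge, As, Ca

Adding an electron releases more energy for atoms nearer the top right (short of the noble gases).
These span different periods and groups, so the two trends combine.
As > Ca: As lies to the right of Ca in period 4, so the across-period effect alone puts As higher.
Ge > As: this pair runs against the simple trend — see the exception note.
O > Ge: both effects reinforce here, so O is clearly the higher of the two.
S > O: this pair runs against the simple trend — see the exception note.
Cl > S: both are in period 3; the period trend gives Cl the larger value.
Note the exception: Ge has a higher electron affinity than As, contrary to the simple trend — adding an electron to As's half-filled 4p³ is unfavourable, so Ge (4p²) has the more exothermic EA.
Note the exception: S has a higher electron affinity than O, contrary to the simple trend — the compact 2p subshell of O repels the added electron more than S's larger 3p does.
Approximate values (kJ/mol): O 141, S 200, Cl 349, Ca 2, Ge 119, As 78.
So from highest to lowest: Cl > S > O > Ge > As > Ca.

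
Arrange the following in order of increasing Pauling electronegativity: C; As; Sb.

Sb < As < C

C is in period 2, group 14; As is in period 4, group 15; Sb is in period 5, group 15.
Atoms toward the upper right of the periodic table pull bonding electrons most strongly.
Neither a single period nor a single group — weigh both effects.
As > Sb: they share group 15; the group trend gives As the larger value.
C > As: period and group pull opposite ways; the down-group shift dominates (2.55 vs 2.18).
For reference (Pauling): C 2.55, As 2.18, Sb 2.05.
So from lowest to highest: Sb < As < C.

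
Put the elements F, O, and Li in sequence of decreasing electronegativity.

F > O > Li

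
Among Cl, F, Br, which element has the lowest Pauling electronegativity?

Br

Electronegativity increases across a period and decreases down a group, tracking effective nuclear charge and atomic size.
All are in group 17, so electronegativity increases up the group.
The lowest Pauling electronegativity among these belongs to Br.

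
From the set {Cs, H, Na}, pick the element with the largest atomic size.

H is in period 1, group 1; Na is in period 3, group 1; Cs is in period 6, group 1.
Across a period the added protons contract the valence shell; down a group each new principal shell makes the atom larger.
All are in group 1, so atomic radius increases down the group.
The largest atomic size among these belongs to Cs.

Cs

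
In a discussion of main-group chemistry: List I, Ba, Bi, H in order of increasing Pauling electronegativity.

Ba < Bi < H < I

EN rises left→right (higher Z_eff, smaller atoms) and falls top→bottom (larger, more shielded atoms).
Neither a single period nor a single group — weigh both effects.
Bi > Ba: both are in period 6; the period trend gives Bi the larger value.
H > Bi: period and group pull opposite ways; the down-group shift dominates (2.20 vs 2.02).
I > H: period and group pull opposite ways; the across-period shift dominates (2.66 vs 2.20).
For reference (Pauling): H 2.20, I 2.66, Ba 0.89, Bi 2.02.
So from lowest to highest: Ba < Bi < H < I.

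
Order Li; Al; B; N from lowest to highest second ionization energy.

Consider each +1 ion: Li⁺ is the bare [He] core; Al⁺ still has 2 valence electrons; B⁺ still has 2 valence electrons; N⁺ still has 4 valence electrons.
Core electrons are held far more tightly than valence electrons, so Li tops the IE_2 order.
Valence configurations: Al⁺ [Ne]3s², B⁺ [He]2s², N⁺ [He]2s²2p².
Approximate IE_2 values (kJ/mol): Li 7298, Al 1817, B 2427, N 2856.
Putting it together, IE_2: Al < B < N < Li.

Al, B, N, Li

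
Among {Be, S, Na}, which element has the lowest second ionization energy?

The second ionization energy removes an electron from the +1 ion. For each element: Be⁺ still has 1 valence electron; S⁺ still has 5 valence electrons; Na⁺ is the bare [Ne] core.
Breaking into a closed-shell core is much more expensive than removing a leftover valence electron — Na has the largest IE_2 here.
Valence configurations: Be⁺ [He]2s¹, S⁺ [Ne]3s²3p³.
Approximate IE_2 values (kJ/mol): Be 1757, S 2252, Na 4562.
Overall IE_2 order: Be < S < Na.

Be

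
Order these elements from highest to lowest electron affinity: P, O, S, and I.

I > S > O > P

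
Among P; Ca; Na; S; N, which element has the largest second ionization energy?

Na

After 1 electron has been removed, what remains? P⁺ still has 4 valence electrons; Ca⁺ still has 1 valence electron; Na⁺ is the bare [Ne] core; S⁺ still has 5 valence electrons; N⁺ still has 4 valence electrons.
Breaking into a closed-shell core is much more expensive than removing a leftover valence electron — Na has the largest IE_2 here.
Valence configurations: P⁺ [Ne]3s²3p², Ca⁺ [Ar]4s¹, S⁺ [Ne]3s²3p³, N⁺ [He]2s²2p².
Tabulated IE_2 (kJ/mol): P 1907, Ca 1145, Na 4562, S 2252, N 2856.
Overall IE_2 order: Ca < P < S < N < Na.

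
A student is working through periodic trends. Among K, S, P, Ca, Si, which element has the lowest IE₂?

Ca

IE_2 is the cost of taking one more electron from the +1 cation: K⁺ is the bare [Ar] core; S⁺ still has 5 valence electrons; P⁺ still has 4 valence electrons; Ca⁺ still has 1 valence electron; Si⁺ still has 3 valence electrons.
Pulling an electron out of a noble-gas core costs far more than removing a remaining valence electron, so K sits at the high end of IE_2.
Valence configurations: S⁺ [Ne]3s²3p³, P⁺ [Ne]3s²3p², Ca⁺ [Ar]4s¹, Si⁺ [Ne]3s²3p¹.
Approximate IE_2 values (kJ/mol): K 3052, S 2252, P 1907, Ca 1145, Si 1577.
Putting it together, IE_2: Ca < Si < P < S < K.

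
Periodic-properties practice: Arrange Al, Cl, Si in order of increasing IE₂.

Consider each +1 ion: Al⁺ still has 2 valence electrons; Cl⁺ still has 6 valence electrons; Si⁺ still has 3 valence electrons.
All are still removing valence electrons, so compare the +1 ions as you would atoms: IE_2 generally rises across a period (higher Z_eff) and falls down a group (larger shell), subject to the usual subshell exceptions.
Valence configurations: Al⁺ [Ne]3s², Cl⁺ [Ne]3s²3p⁴, Si⁺ [Ne]3s²3p¹.
Si⁺ loses a lone 3p electron whereas Al⁺ must break into a filled 3s² pair, so IE_2(Al) > IE_2(Si) even though Si has the higher nuclear charge.
Tabulated IE_2 (kJ/mol): Al 1817, Cl 2298, Si 1577.
Hence IE_2: Si < Al < Cl.

Si < Al < Cl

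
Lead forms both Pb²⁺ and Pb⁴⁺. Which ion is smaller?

Pb⁴⁺

Both ions have Z = 82 protons, but Pb⁴⁺ has lost more electrons, so its remaining electrons feel a larger effective nuclear charge per electron and are pulled in more tightly.
Higher positive charge → smaller ion, so Pb²⁺ > Pb⁴⁺.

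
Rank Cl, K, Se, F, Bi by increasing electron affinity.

K < Bi < Se < F < Cl

F is in period 2, group 17; Cl is in period 3, group 17; K is in period 4, group 1; Se is in period 4, group 16; Bi is in period 6, group 15.
Adding an electron releases more energy for atoms nearer the top right (short of the noble gases).
These span different periods and groups, so the two trends combine.
Bi > K: the two effects oppose for this pair; the across-period effect wins (91 vs 48 kJ/mol).
Se > Bi: relative to Bi, both the across-period and down-group shifts push Se's electron affinity up.
F > Se: relative to Se, both the across-period and down-group shifts push F's electron affinity up.
Cl > F: this pair runs against the simple trend — see the exception note.
Note the exception: Cl has a higher electron affinity than F, contrary to the simple trend — F's small 2p subshell makes the incoming electron feel strong e⁻–e⁻ repulsion, so Cl actually releases more energy on gaining an electron.
Approximate values (kJ/mol): F 328, Cl 349, K 48, Se 195, Bi 91.
So from lowest to highest: K < Bi < Se < F < Cl.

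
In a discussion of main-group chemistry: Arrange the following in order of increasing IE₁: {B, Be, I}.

B < Be < I

Be is in period 2, group 2; B is in period 2, group 13; I is in period 5, group 17.
IE₁ increases left→right with effective nuclear charge and decreases top→bottom as the valence shell moves farther out.
Here both period and group differ, so the two effects have to be weighed against each other.
Be > B: this pair runs against the simple trend — see the exception note.
I > Be: period and group pull opposite ways; the across-period shift dominates (1008 vs 900 kJ/mol).
Note the exception: Be has a higher first ionization energy than B, contrary to the simple trend — removing B's lone 2p electron is easier than breaking Be's filled 2s².
Approximate values (kJ/mol): Be 900, B 801, I 1008.
So from lowest to highest: B < Be < I.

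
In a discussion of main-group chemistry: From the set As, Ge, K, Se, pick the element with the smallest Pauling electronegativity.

K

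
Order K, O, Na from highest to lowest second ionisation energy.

After 1 electron has been removed, what remains? K⁺ is the bare [Ar] core; O⁺ still has 5 valence electrons; Na⁺ is the bare [Ne] core.
Usually core removal costs more than valence removal, but here the competition is close: a tightly held n=2 valence electron can cost more to remove than an n=3 core electron, so the actual values have to decide it.
Approximate IE_2 values (kJ/mol): K 3052, O 3388, Na 4562.
So the second ionization energies run K < O < Na.

Na > O > K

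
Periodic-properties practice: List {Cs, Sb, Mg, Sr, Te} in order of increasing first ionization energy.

Cs < Sr < Mg < Sb < Te

Across a period the outer electron is held more tightly (higher IE₁); down a group it sits in a higher shell, more shielded, and comes off more easily.
These span different periods and groups, so the two trends combine.
Sr > Cs: relative to Cs, both the across-period and down-group shifts push Sr's first ionization energy up.
Mg > Sr: Mg sits above Sr in group 2, so the down-group effect alone puts Mg higher.
Sb > Mg: the two effects oppose for this pair; the across-period effect wins (831 vs 738 kJ/mol).
Te > Sb: both are in period 5; the period trend gives Te the larger value.
For reference (kJ/mol): Mg 738, Sr 550, Sb 831, Te 869, Cs 376.
So from lowest to highest: Cs < Sr < Mg < Sb < Te.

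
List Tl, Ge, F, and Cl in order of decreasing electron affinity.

F is in period 2, group 17; Cl is in period 3, group 17; Ge is in period 4, group 14; Tl is in period 6, group 13.
EA tends to increase across a period and decrease down a group, though the pattern is less regular than for IE or radius.
These span different periods and groups, so the two trends combine.
Ge > Tl: both effects reinforce here, so Ge is clearly the higher of the two.
F > Ge: relative to Ge, both the across-period and down-group shifts push F's electron affinity up.
Cl > F: this pair runs against the simple trend — see the exception note.
Note the exception: Cl has a higher electron affinity than F, contrary to the simple trend — F's small 2p subshell makes the incoming electron feel strong e⁻–e⁻ repulsion, so Cl actually releases more energy on gaining an electron.
Tabulated electron affinity (kJ/mol): F 328, Cl 349, Ge 119, Tl 19.
So from highest to lowest: Cl > F > Ge > Tl.

Cl > F > Ge > Tl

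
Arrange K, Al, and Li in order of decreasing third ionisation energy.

Li > K > Al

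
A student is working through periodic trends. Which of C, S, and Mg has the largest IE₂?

C

After 1 electron has been removed, what remains? C⁺ still has 3 valence electrons; S⁺ still has 5 valence electrons; Mg⁺ still has 1 valence electron.
All are still removing valence electrons, so compare the +1 ions as you would atoms: IE_2 generally rises across a period (higher Z_eff) and falls down a group (larger shell), subject to the usual subshell exceptions.
Valence configurations: C⁺ [He]2s²2p¹, S⁺ [Ne]3s²3p³, Mg⁺ [Ne]3s¹.
Approximate IE_2 values (kJ/mol): C 2353, S 2252, Mg 1451.
So the second ionization energies run Mg < S < C.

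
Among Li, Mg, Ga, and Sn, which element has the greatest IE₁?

Li is in period 2, group 1; Mg is in period 3, group 2; Ga is in period 4, group 13; Sn is in period 5, group 14.
Removing the outermost electron gets harder across a period and easier down a group.
A diagonal step moves right (one effect) and down (the opposite effect) at once.
Ga > Li: the two effects oppose for this pair; the across-period effect wins (579 vs 520 kJ/mol).
Sn > Ga: the two effects oppose for this pair; the across-period effect wins (709 vs 579 kJ/mol).
Mg > Sn: the two effects oppose for this pair; the down-group effect wins (738 vs 709 kJ/mol).
Tabulated first ionization energy (kJ/mol): Li 520, Mg 738, Ga 579, Sn 709.
The greatest IE₁ among these belongs to Mg.

Mg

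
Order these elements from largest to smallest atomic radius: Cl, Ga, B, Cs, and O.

Cs, Ga, Cl, B, O

B is in period 2, group 13; O is in period 2, group 16; Cl is in period 3, group 17; Ga is in period 4, group 13; Cs is in period 6, group 1.
Radius decreases left→right (rising Z_eff, same n) and increases top→bottom (higher n).
Here both period and group differ, so the two effects have to be weighed against each other.
B > O: both are in period 2; the period trend gives B the larger value.
Cl > B: period and group pull opposite ways; the down-group shift dominates (99 vs 85 pm).
Ga > Cl: relative to Cl, both the across-period and down-group shifts push Ga's atomic radius up.
Cs > Ga: relative to Ga, both the across-period and down-group shifts push Cs's atomic radius up.
Approximate values (pm): B 85, O 63, Cl 99, Ga 124, Cs 232.
So from largest to smallest: Cs > Ga > Cl > B > O.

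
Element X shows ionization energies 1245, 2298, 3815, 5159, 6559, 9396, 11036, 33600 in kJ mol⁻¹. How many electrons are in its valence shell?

7

Look for the largest jump between consecutive ionization energies: IE8/IE7 ≈ 3.0, far larger than any earlier ratio.
That jump marks the point where a core electron is being removed. So the atom has 7 valence electrons.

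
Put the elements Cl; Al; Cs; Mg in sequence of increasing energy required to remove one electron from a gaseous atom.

Cs, Al, Mg, Cl

Mg is in period 3, group 2; Al is in period 3, group 13; Cl is in period 3, group 17; Cs is in period 6, group 1.
Removing the outermost electron gets harder across a period and easier down a group.
Here both period and group differ, so the two effects have to be weighed against each other.
Al > Cs: relative to Cs, both the across-period and down-group shifts push Al's first ionization energy up.
Mg > Al: this pair runs against the simple trend — see the exception note.
Cl > Mg: Cl lies to the right of Mg in period 3, so the across-period effect alone puts Cl higher.
Note the exception: Mg has a higher first ionization energy than Al, contrary to the simple trend — Al's single 3p electron is easier to remove than one from Mg's filled 3s².
For reference (kJ/mol): Mg 738, Al 578, Cl 1251, Cs 376.
So from lowest to highest: Cs < Al < Mg < Cl.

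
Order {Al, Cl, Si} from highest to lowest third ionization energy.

Cl > Si > Al

After 2 electrons have been removed, what remains? Al²⁺ still has 1 valence electron; Cl²⁺ still has 5 valence electrons; Si²⁺ still has 2 valence electrons.
All are still removing valence electrons, so compare the +2 ions as you would atoms: IE_3 generally rises across a period (higher Z_eff) and falls down a group (larger shell), subject to the usual subshell exceptions.
Valence configurations: Al²⁺ [Ne]3s¹, Cl²⁺ [Ne]3s²3p³, Si²⁺ [Ne]3s².
Approximate IE_3 values (kJ/mol): Al 2745, Cl 3822, Si 3232.
Overall IE_3 order: Al < Si < Cl.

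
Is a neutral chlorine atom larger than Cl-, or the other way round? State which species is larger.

Cl-

Forming Cl- adds 1 electron to Cl. More electron–electron repulsion in the same shell, with unchanged nuclear charge, lets the cloud expand.
An anion is larger than its parent atom: Cl- > Cl.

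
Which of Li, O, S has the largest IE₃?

After 2 electrons have been removed, what remains? Li²⁺ is already 1 electron into the core; O²⁺ still has 4 valence electrons; S²⁺ still has 4 valence electrons.
Pulling an electron out of a noble-gas core costs far more than removing a remaining valence electron, so Li sits at the high end of IE_3.
Valence configurations: O²⁺ [He]2s²2p², S²⁺ [Ne]3s²3p².
Approximate IE_3 values (kJ/mol): Li 11815, O 5300, S 3357.
Overall IE_3 order: S < O < Li.

Li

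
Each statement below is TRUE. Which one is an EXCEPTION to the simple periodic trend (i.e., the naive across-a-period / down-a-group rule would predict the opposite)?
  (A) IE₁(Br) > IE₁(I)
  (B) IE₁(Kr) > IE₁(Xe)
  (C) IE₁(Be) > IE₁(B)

The general trend: first ionization energy increases across a period and decreases down a group.
(A) Br (period 4, group 17) vs I (period 5, group 17): the stated order agrees with the simple trend.
(B) Kr (period 4, group 18) vs Xe (period 5, group 18): the stated order agrees with the simple trend.
(C) Be (period 2, group 2) vs B (period 2, group 13): the stated order contradicts the simple trend.
The exception is (C): removing B's lone 2p electron is easier than breaking Be's filled 2s².

(C)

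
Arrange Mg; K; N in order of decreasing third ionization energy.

Mg, N, K

After 2 electrons have been removed, what remains? Mg²⁺ is the bare [Ne] core; K²⁺ is already 1 electron into the core; N²⁺ still has 3 valence electrons.
Usually core removal costs more than valence removal, but here the competition is close: a tightly held n=2 valence electron can cost more to remove than an n=3 core electron, so the actual values have to decide it.
Tabulated IE_3 (kJ/mol): Mg 7733, K 4420, N 4578.
So the third ionization energies run K < N < Mg.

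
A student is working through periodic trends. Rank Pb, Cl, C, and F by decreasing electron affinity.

Adding an electron releases more energy for atoms nearer the top right (short of the noble gases).
These span different periods and groups, so the two trends combine.
C > Pb: C sits above Pb in group 14, so the down-group effect alone puts C higher.
F > C: F lies to the right of C in period 2, so the across-period effect alone puts F higher.
Cl > F: this pair runs against the simple trend — see the exception note.
Note the exception: Cl has a higher electron affinity than F, contrary to the simple trend — F's small 2p subshell makes the incoming electron feel strong e⁻–e⁻ repulsion, so Cl actually releases more energy on gaining an electron.
Approximate values (kJ/mol): C 122, F 328, Cl 349, Pb 35.
So from highest to lowest: Cl > F > C > Pb.

Cl > F > C > Pb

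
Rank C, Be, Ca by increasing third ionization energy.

C, Ca, Be

The third ionization energy removes an electron from the +2 ion. For each element: C²⁺ still has 2 valence electrons; Be²⁺ is the bare [He] core; Ca²⁺ is the bare [Ar] core.
Breaking into a closed-shell core is much more expensive than removing a leftover valence electron — Ca and Be have the largest IE_3 here.
The numbers (kJ/mol): C 4620, Be 14849, Ca 4912.
So the third ionization energies run C < Ca < Be.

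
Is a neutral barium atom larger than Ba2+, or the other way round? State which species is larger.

Ba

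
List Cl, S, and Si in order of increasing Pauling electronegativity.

Si < S < Cl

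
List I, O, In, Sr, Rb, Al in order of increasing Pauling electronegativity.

Rb < Sr < Al < In < I < O

EN rises left→right (higher Z_eff, smaller atoms) and falls top→bottom (larger, more shielded atoms).
Here both period and group differ, so the two effects have to be weighed against each other.
Sr > Rb: both are in period 5; the period trend gives Sr the larger value.
Al > Sr: relative to Sr, both the across-period and down-group shifts push Al's electronegativity up.
In > Al: this pair runs against the simple trend — see the exception note.
I > In: both are in period 5; the period trend gives I the larger value.
O > I: period and group pull opposite ways; the down-group shift dominates (3.44 vs 2.66).
Note the exception: In has a higher electronegativity than Al, contrary to the simple trend — poor shielding by filled d (and f) subshells raises the heavier element's effective nuclear charge more than the simple down-group trend predicts.
Tabulated electronegativity (Pauling): O 3.44, Al 1.61, Rb 0.82, Sr 0.95, In 1.78, I 2.66.
So from lowest to highest: Rb < Sr < Al < In < I < O.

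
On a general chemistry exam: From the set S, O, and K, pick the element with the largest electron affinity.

S

O is in period 2, group 16; S is in period 3, group 16; K is in period 4, group 1.
Atoms with high Z_eff and room in the valence shell (especially the halogens) have the most exothermic electron affinities.
Neither a single period nor a single group — weigh both effects.
O > K: both effects reinforce here, so O is clearly the higher of the two.
S > O: this pair runs against the simple trend — see the exception note.
Note the exception: S has a higher electron affinity than O, contrary to the simple trend — the compact 2p subshell of O repels the added electron more than S's larger 3p does.
Approximate values (kJ/mol): O 141, S 200, K 48.
The largest electron affinity among these belongs to S.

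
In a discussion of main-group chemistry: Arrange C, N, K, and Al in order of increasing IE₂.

Al < C < N < K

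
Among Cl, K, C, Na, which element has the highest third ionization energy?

Na

The third ionization energy removes an electron from the +2 ion. For each element: Cl²⁺ still has 5 valence electrons; K²⁺ is already 1 electron into the core; C²⁺ still has 2 valence electrons; Na²⁺ is already 1 electron into the core.
Usually core removal costs more than valence removal, but here the competition is close: a tightly held n=2 valence electron can cost more to remove than an n=3 core electron, so the actual values have to decide it.
Valence configurations: Cl²⁺ [Ne]3s²3p³, C²⁺ [He]2s².
Tabulated IE_3 (kJ/mol): Cl 3822, K 4420, C 4620, Na 6910.
Hence IE_3: Cl < K < C < Na.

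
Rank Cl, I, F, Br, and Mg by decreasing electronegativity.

Smaller atoms with higher effective nuclear charge are more electronegative.
These span different periods and groups, so the two trends combine.
I > Mg: the two effects oppose for this pair; the across-period effect wins (2.66 vs 1.31).
Br > I: Br sits above I in group 17, so the down-group effect alone puts Br higher.
Cl > Br: they share group 17; the group trend gives Cl the larger value.
F > Cl: F sits above Cl in group 17, so the down-group effect alone puts F higher.
For reference (Pauling): F 3.98, Mg 1.31, Cl 3.16, Br 2.96, I 2.66.
So from highest to lowest: F > Cl > Br > I > Mg.

F > Cl > Br > I > Mg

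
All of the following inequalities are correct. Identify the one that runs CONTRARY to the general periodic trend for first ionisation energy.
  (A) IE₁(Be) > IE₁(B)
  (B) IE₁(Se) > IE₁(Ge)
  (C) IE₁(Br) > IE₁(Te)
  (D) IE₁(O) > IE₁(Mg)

(A)

The general trend: first ionisation energy increases across a period and decreases down a group.
(A) Be (period 2, group 2) vs B (period 2, group 13): the stated order contradicts the simple trend.
(B) Se (period 4, group 16) vs Ge (period 4, group 14): the stated order agrees with the simple trend.
(C) Br (period 4, group 17) vs Te (period 5, group 16): the stated order agrees with the simple trend.
(D) O (period 2, group 16) vs Mg (period 3, group 2): the stated order agrees with the simple trend.
The exception is (A): removing B's lone 2p electron is easier than breaking Be's filled 2s².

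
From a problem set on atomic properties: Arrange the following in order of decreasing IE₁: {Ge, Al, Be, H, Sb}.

H > Be > Sb > Ge > Al

IE₁ increases left→right with effective nuclear charge and decreases top→bottom as the valence shell moves farther out.
These sit on a diagonal, where the across-period and down-group effects partly cancel.
Ge > Al: the two effects oppose for this pair; the across-period effect wins (762 vs 578 kJ/mol).
Sb > Ge: the two effects oppose for this pair; the across-period effect wins (831 vs 762 kJ/mol).
Be > Sb: period and group pull opposite ways; the down-group shift dominates (900 vs 831 kJ/mol).
H > Be: the two effects oppose for this pair; the down-group effect wins (1312 vs 900 kJ/mol).
Approximate values (kJ/mol): H 1312, Be 900, Al 578, Ge 762, Sb 831.
So from highest to lowest: H > Be > Sb > Ge > Al.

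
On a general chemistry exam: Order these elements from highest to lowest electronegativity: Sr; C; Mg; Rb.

C, Mg, Sr, Rb

EN rises left→right (higher Z_eff, smaller atoms) and falls top→bottom (larger, more shielded atoms).
These span different periods and groups, so the two trends combine.
Sr > Rb: both are in period 5; the period trend gives Sr the larger value.
Mg > Sr: Mg sits above Sr in group 2, so the down-group effect alone puts Mg higher.
C > Mg: both effects reinforce here, so C is clearly the higher of the two.
For reference (Pauling): C 2.55, Mg 1.31, Rb 0.82, Sr 0.95.
So from highest to lowest: C > Mg > Sr > Rb.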